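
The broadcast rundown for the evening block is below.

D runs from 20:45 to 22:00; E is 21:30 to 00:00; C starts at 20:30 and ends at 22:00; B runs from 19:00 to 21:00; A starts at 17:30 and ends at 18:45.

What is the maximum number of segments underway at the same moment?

Walk through starts and ends in time order (an end at T is processed before a start at T):
17:30 start A → 1
18:45 end A → 0
19:00 start B → 1
20:30 start C → 2
20:45 start D → 3
21:00 end B → 2
21:30 start E → 3
22:00 end C → 2
22:00 end D → 1
00:00 end E → 0
Peak is 3, at 20:45 (B, C, D).

3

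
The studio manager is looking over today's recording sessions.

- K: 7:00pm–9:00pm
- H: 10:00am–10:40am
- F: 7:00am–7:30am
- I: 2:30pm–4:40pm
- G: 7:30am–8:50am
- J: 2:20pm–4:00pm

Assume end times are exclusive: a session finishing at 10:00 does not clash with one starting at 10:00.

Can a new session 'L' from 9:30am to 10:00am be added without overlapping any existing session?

F: ends 7:30am at or before L starts 9:30am → clear.
G: ends 8:50am at or before L starts 9:30am → clear.
H: starts 10:00am at or after L ends 10:00am → clear.
J: starts 2:20pm at or after L ends 10:00am → clear.
I: starts 2:30pm at or after L ends 10:00am → clear.
K: starts 7:00pm at or after L ends 10:00am → clear.

Yes — the slot is free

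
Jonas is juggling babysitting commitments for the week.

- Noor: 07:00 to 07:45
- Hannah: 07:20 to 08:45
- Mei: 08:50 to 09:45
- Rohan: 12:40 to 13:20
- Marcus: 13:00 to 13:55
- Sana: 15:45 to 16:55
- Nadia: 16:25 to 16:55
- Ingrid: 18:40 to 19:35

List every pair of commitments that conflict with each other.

Hannah & Noor, Marcus & Rohan, Nadia & Sana

Sorted by start: Noor, Hannah, Mei, Rohan, Marcus, Sana, Nadia, Ingrid.
Hannah starts before Noor ends → Noor and Hannah overlap.
Mei starts after Noor ends — done with Noor.
Mei starts after Hannah ends — done with Hannah.
Rohan starts after Mei ends — done with Mei.
Marcus starts before Rohan ends → Rohan and Marcus overlap.
Sana starts after Rohan ends — done with Rohan.
Sana starts after Marcus ends — done with Marcus.
Nadia starts before Sana ends → Sana and Nadia overlap.
Ingrid starts after Sana ends.
Ingrid starts after Nadia ends.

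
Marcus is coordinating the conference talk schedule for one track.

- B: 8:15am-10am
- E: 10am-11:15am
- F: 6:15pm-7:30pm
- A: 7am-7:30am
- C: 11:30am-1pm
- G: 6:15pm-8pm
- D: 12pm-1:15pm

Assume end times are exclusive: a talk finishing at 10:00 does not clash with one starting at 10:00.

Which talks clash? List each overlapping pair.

Check each pair: they overlap iff neither finishes before the other starts.
Sorted by start: A, B, E, C, D, F, G.
B starts after A ends, so A has no further overlaps.
E starts exactly when B ends (back-to-back, no overlap), so B has no further overlaps.
C starts after E ends, so E has no further overlaps.
D starts before C ends → C and D overlap.
F starts after C ends, so C has no further overlaps.
F starts after D ends, so D has no further overlaps.
G starts before F ends → F and G overlap.

C & D, F & G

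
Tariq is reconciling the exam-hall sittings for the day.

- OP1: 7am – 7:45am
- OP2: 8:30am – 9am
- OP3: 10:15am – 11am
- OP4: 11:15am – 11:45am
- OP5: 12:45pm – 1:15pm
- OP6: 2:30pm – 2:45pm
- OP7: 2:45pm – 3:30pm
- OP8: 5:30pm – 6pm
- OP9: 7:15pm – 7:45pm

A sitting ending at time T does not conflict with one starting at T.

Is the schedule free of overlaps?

Sorted by start: OP1, OP2, OP3, OP4, OP5, OP6, OP7, OP8, OP9.
OP2 starts after OP1 ends, so OP1 has no further overlaps.
OP3 starts after OP2 ends, so OP2 has no further overlaps.
OP4 starts after OP3 ends, so OP3 has no further overlaps.
OP5 starts after OP4 ends, so OP4 has no further overlaps.
OP6 starts after OP5 ends, so OP5 has no further overlaps.
OP7 starts exactly when OP6 ends (back-to-back, no overlap), so OP6 has no further overlaps.
OP8 starts after OP7 ends, so OP7 has no further overlaps.
OP9 starts after OP8 ends.
Every pair is clear; the schedule has no overlaps.

Yes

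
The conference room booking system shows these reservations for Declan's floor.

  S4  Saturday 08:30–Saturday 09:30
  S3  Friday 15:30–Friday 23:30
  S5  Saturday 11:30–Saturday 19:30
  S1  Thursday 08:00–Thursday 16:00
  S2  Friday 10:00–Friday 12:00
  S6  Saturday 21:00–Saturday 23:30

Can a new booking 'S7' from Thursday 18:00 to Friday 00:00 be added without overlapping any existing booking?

S1: ends Thursday 16:00 at or before S7 starts Thursday 18:00 → clear.
S2: starts Friday 10:00 at or after S7 ends Friday 00:00 → clear.
S3: starts Friday 15:30 at or after S7 ends Friday 00:00 → clear.
S4: starts Saturday 08:30 at or after S7 ends Friday 00:00 → clear.
S5: starts Saturday 11:30 at or after S7 ends Friday 00:00 → clear.
S6: starts Saturday 21:00 at or after S7 ends Friday 00:00 → clear.

Yes — the slot is free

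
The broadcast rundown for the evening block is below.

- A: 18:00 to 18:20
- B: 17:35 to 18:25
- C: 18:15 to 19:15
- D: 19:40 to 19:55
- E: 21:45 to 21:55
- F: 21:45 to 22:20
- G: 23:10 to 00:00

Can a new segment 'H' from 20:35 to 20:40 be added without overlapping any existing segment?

B: ends 18:25 at or before H starts 20:35 → clear.
A: ends 18:20 at or before H starts 20:35 → clear.
C: ends 19:15 at or before H starts 20:35 → clear.
D: ends 19:55 at or before H starts 20:35 → clear.
E: starts 21:45 at or after H ends 20:40 → clear.
F: starts 21:45 at or after H ends 20:40 → clear.
G: starts 23:10 at or after H ends 20:40 → clear.

Yes — the slot is free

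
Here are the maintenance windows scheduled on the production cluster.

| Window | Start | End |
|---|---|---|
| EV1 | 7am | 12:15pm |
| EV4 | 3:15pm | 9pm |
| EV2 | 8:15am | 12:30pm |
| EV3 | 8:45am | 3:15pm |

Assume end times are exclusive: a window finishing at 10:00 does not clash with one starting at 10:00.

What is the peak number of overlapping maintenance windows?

3

Walk through starts and ends in time order (an end at T is processed before a start at T):
7am start EV1 → 1
8:15am start EV2 → 2
8:45am start EV3 → 3
12:15pm end EV1 → 2
12:30pm end EV2 → 1
3:15pm end EV3 → 0
3:15pm start EV4 → 1
9pm end EV4 → 0
Peak is 3, at 8:45am (EV1, EV2, EV3).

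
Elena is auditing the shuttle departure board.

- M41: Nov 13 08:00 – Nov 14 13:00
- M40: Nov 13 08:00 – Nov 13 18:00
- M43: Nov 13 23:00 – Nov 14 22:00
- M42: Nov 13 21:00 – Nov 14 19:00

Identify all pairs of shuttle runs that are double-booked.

M40 & M41, M41 & M42, M41 & M43, M42 & M43

Sorted by start: M40, M41, M42, M43.
M41 starts before M40 ends → M40 and M41 overlap.
M42 starts after M40 ends — done with M40.
M42 starts before M41 ends → M41 and M42 overlap.
M43 starts before M41 ends → M41 and M43 overlap.
M43 starts before M42 ends → M42 and M43 overlap.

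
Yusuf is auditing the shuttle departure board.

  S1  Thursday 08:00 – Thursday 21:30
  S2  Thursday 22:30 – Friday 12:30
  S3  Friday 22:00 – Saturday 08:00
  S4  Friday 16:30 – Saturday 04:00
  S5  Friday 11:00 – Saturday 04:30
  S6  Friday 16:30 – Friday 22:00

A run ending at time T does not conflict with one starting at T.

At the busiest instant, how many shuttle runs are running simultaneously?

Walk through starts and ends in time order (an end at T is processed before a start at T):
Thursday 08:00 start S1 → 1
Thursday 21:30 end S1 → 0
Thursday 22:30 start S2 → 1
Friday 11:00 start S5 → 2
Friday 12:30 end S2 → 1
Friday 16:30 start S4 → 2
Friday 16:30 start S6 → 3
Friday 22:00 end S6 → 2
Friday 22:00 start S3 → 3
Saturday 04:00 end S4 → 2
Saturday 04:30 end S5 → 1
Saturday 08:00 end S3 → 0
Peak is 3, at Friday 16:30 (S4, S5, S6).

3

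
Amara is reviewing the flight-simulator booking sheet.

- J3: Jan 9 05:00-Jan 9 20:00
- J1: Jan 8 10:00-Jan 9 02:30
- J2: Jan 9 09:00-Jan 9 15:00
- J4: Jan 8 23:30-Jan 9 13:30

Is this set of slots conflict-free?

Check each pair: they overlap iff neither finishes before the other starts.
Sorted by start: J1, J4, J3, J2.
J4 starts before J1 ends → J1 and J4 overlap.
That's a conflict, so the schedule is not conflict-free.

No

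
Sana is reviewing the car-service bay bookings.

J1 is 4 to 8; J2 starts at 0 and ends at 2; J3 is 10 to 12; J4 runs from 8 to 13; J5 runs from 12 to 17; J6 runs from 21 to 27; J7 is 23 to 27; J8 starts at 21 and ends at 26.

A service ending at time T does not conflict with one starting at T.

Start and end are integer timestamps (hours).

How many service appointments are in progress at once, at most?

3

Sort all start/end points and keep a running count:
0 start J2 → 1
2 end J2 → 0
4 start J1 → 1
8 end J1 → 0
8 start J4 → 1
10 start J3 → 2
12 end J3 → 1
12 start J5 → 2
13 end J4 → 1
17 end J5 → 0
21 start J6 → 1
21 start J8 → 2
23 start J7 → 3
26 end J8 → 2
27 end J6 → 1
27 end J7 → 0
Peak is 3, at 23 (J6, J7, J8).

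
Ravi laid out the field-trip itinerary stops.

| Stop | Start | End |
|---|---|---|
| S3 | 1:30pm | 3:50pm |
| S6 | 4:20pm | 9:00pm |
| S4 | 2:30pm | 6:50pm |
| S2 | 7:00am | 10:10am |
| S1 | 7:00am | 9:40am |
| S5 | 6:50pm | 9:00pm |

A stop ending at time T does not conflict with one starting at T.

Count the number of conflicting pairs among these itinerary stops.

Sorted by start: S1, S2, S3, S4, S6, S5.
S2 starts before S1 ends → S1 and S2 overlap.
S3 starts after S1 ends; S1 is clear from here.
S3 starts after S2 ends; S2 is clear from here.
S4 starts before S3 ends → S3 and S4 overlap.
S6 starts after S3 ends; S3 is clear from here.
S6 starts before S4 ends → S4 and S6 overlap.
S5 starts exactly when S4 ends (back-to-back, no overlap).
S5 starts before S6 ends → S6 and S5 overlap.
Overlapping pairs: S1 & S2, S3 & S4, S4 & S6, S5 & S6 — 4 in total.

4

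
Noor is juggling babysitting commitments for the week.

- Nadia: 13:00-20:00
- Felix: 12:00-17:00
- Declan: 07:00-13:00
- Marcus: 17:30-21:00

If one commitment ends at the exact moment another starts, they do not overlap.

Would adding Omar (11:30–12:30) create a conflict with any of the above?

Declan: starts 07:00 before Omar ends 12:30, and ends 13:00 after Omar starts 11:30 → overlap.
Felix: starts 12:00 before Omar ends 12:30, and ends 17:00 after Omar starts 11:30 → overlap.
Nadia: starts 13:00 at or after Omar ends 12:30 → clear.
Marcus: starts 17:30 at or after Omar ends 12:30 → clear.
Omar overlaps Felix, Declan.

Yes — it overlaps Declan, Felix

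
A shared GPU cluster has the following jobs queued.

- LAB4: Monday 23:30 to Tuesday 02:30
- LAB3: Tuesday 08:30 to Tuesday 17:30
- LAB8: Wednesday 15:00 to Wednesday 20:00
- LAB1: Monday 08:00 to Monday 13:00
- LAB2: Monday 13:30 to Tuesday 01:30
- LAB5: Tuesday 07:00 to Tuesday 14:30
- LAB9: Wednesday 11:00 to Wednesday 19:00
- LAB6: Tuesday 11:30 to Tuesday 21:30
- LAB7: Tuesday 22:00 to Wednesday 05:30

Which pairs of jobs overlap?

LAB2 & LAB4, LAB3 & LAB5, LAB3 & LAB6, LAB5 & LAB6, LAB8 & LAB9

Sorted by start: LAB1, LAB2, LAB4, LAB5, LAB3, LAB6, LAB7, LAB9, LAB8.
LAB2 starts after LAB1 ends, so LAB1 has no further overlaps.
LAB4 starts before LAB2 ends → LAB2 and LAB4 overlap.
LAB5 starts after LAB2 ends, so LAB2 has no further overlaps.
LAB5 starts after LAB4 ends, so LAB4 has no further overlaps.
LAB3 starts before LAB5 ends → LAB5 and LAB3 overlap.
LAB6 starts before LAB5 ends → LAB5 and LAB6 overlap.
LAB7 starts after LAB5 ends, so LAB5 has no further overlaps.
LAB6 starts before LAB3 ends → LAB3 and LAB6 overlap.
LAB7 starts after LAB3 ends, so LAB3 has no further overlaps.
LAB7 starts after LAB6 ends, so LAB6 has no further overlaps.
LAB9 starts after LAB7 ends, so LAB7 has no further overlaps.
LAB8 starts before LAB9 ends → LAB9 and LAB8 overlap.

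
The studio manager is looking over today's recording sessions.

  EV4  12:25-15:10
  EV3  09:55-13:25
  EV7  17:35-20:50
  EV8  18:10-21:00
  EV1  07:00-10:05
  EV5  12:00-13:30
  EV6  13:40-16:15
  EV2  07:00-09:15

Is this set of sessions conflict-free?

Check each pair: they overlap iff neither finishes before the other starts.
Sorted by start: EV1, EV2, EV3, EV5, EV4, EV6, EV7, EV8.
EV2 starts before EV1 ends → EV1 and EV2 overlap.
That's a conflict, so the schedule is not conflict-free.

No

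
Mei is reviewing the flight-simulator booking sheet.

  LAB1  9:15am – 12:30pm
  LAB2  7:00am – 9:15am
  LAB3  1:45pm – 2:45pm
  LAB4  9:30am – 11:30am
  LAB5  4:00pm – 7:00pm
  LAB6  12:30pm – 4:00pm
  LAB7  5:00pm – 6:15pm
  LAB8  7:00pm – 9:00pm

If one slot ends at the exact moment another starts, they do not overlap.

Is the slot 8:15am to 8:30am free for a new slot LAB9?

LAB2: starts 7:00am before LAB9 ends 8:30am, and ends 9:15am after LAB9 starts 8:15am → overlap.
LAB1: starts 9:15am at or after LAB9 ends 8:30am → clear.
LAB4: starts 9:30am at or after LAB9 ends 8:30am → clear.
LAB6: starts 12:30pm at or after LAB9 ends 8:30am → clear.
LAB3: starts 1:45pm at or after LAB9 ends 8:30am → clear.
LAB5: starts 4:00pm at or after LAB9 ends 8:30am → clear.
LAB7: starts 5:00pm at or after LAB9 ends 8:30am → clear.
LAB8: starts 7:00pm at or after LAB9 ends 8:30am → clear.
LAB9 overlaps LAB2.

No — it overlaps LAB2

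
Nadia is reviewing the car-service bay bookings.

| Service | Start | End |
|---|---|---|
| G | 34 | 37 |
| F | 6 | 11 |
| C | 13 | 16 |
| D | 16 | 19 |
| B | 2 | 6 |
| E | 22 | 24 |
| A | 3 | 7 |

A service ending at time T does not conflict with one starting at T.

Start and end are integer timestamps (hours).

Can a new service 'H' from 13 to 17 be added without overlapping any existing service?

B: ends 6 at or before H starts 13 → clear.
A: ends 7 at or before H starts 13 → clear.
F: ends 11 at or before H starts 13 → clear.
C: starts 13 before H ends 17, and ends 16 after H starts 13 → overlap.
D: starts 16 before H ends 17, and ends 19 after H starts 13 → overlap.
E: starts 22 at or after H ends 17 → clear.
G: starts 34 at or after H ends 17 → clear.
H overlaps C, D.

No — it overlaps C, D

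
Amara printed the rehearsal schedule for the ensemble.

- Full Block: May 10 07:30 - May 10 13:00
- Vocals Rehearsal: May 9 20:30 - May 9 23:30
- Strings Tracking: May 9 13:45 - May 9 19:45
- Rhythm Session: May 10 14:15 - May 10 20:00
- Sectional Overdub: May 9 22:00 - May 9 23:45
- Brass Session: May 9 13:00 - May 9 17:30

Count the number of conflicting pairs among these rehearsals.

Sorted by start: Brass Session, Strings Tracking, Vocals Rehearsal, Sectional Overdub, Full Block, Rhythm Session.
Strings Tracking starts before Brass Session ends → Brass Session and Strings Tracking overlap.
Vocals Rehearsal starts after Brass Session ends; Brass Session is clear from here.
Vocals Rehearsal starts after Strings Tracking ends; Strings Tracking is clear from here.
Sectional Overdub starts before Vocals Rehearsal ends → Vocals Rehearsal and Sectional Overdub overlap.
Full Block starts after Vocals Rehearsal ends; Vocals Rehearsal is clear from here.
Full Block starts after Sectional Overdub ends; Sectional Overdub is clear from here.
Rhythm Session starts after Full Block ends.
Overlapping pairs: Brass Session & Strings Tracking, Sectional Overdub & Vocals Rehearsal — 2 in total.

2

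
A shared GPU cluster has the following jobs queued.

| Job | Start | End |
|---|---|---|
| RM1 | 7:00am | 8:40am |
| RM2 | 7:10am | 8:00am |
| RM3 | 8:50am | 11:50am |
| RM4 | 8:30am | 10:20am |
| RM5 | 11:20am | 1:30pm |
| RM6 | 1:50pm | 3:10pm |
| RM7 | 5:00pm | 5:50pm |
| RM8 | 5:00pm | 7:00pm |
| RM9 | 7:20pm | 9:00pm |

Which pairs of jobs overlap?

RM1 & RM2, RM1 & RM4, RM3 & RM4, RM3 & RM5, RM7 & RM8

Sorted by start: RM1, RM2, RM4, RM3, RM5, RM6, RM7, RM8, RM9.
RM2 starts before RM1 ends → RM1 and RM2 overlap.
RM4 starts before RM1 ends → RM1 and RM4 overlap.
RM3 starts after RM1 ends — done with RM1.
RM4 starts after RM2 ends — done with RM2.
RM3 starts before RM4 ends → RM4 and RM3 overlap.
RM5 starts after RM4 ends — done with RM4.
RM5 starts before RM3 ends → RM3 and RM5 overlap.
RM6 starts after RM3 ends — done with RM3.
RM6 starts after RM5 ends — done with RM5.
RM7 starts after RM6 ends — done with RM6.
RM8 starts before RM7 ends → RM7 and RM8 overlap.
RM9 starts after RM7 ends.
RM9 starts after RM8 ends.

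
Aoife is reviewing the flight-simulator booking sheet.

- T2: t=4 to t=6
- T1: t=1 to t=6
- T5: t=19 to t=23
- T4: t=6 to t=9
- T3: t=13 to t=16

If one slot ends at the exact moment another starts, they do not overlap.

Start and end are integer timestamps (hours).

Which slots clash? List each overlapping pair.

T1 & T2

Sorted by start: T1, T2, T4, T3, T5.
T2 starts before T1 ends → T1 and T2 overlap.
T4 starts exactly when T1 ends (back-to-back, no overlap) — done with T1.
T4 starts exactly when T2 ends (back-to-back, no overlap) — done with T2.
T3 starts after T4 ends — done with T4.
T5 starts after T3 ends.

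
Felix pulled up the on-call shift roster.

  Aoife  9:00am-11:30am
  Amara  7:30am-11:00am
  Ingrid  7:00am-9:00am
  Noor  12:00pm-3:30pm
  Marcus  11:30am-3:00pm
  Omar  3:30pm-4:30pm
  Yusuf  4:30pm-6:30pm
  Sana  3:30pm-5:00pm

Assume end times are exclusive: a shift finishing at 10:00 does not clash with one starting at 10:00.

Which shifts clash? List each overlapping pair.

Sorted by start: Ingrid, Amara, Aoife, Marcus, Noor, Omar, Sana, Yusuf.
Amara starts before Ingrid ends → Ingrid and Amara overlap.
Aoife starts exactly when Ingrid ends (back-to-back, no overlap) — done with Ingrid.
Aoife starts before Amara ends → Amara and Aoife overlap.
Marcus starts after Amara ends — done with Amara.
Marcus starts exactly when Aoife ends (back-to-back, no overlap) — done with Aoife.
Noor starts before Marcus ends → Marcus and Noor overlap.
Omar starts after Marcus ends — done with Marcus.
Omar starts exactly when Noor ends (back-to-back, no overlap) — done with Noor.
Sana starts before Omar ends → Omar and Sana overlap.
Yusuf starts exactly when Omar ends (back-to-back, no overlap).
Yusuf starts before Sana ends → Sana and Yusuf overlap.

Amara & Aoife, Amara & Ingrid, Marcus & Noor, Omar & Sana, Sana & Yusuf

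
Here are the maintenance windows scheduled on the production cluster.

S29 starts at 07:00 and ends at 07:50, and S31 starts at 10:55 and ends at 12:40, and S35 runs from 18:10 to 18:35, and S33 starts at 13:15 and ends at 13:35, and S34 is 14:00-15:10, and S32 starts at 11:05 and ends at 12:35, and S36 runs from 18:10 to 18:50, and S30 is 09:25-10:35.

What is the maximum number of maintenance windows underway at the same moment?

2

Walk through starts and ends in time order (an end at T is processed before a start at T):
07:00 start S29 → 1
07:50 end S29 → 0
09:25 start S30 → 1
10:35 end S30 → 0
10:55 start S31 → 1
11:05 start S32 → 2
12:35 end S32 → 1
12:40 end S31 → 0
13:15 start S33 → 1
13:35 end S33 → 0
14:00 start S34 → 1
15:10 end S34 → 0
18:10 start S35 → 1
18:10 start S36 → 2
18:35 end S35 → 1
18:50 end S36 → 0
Peak is 2, at 11:05 (S31, S32).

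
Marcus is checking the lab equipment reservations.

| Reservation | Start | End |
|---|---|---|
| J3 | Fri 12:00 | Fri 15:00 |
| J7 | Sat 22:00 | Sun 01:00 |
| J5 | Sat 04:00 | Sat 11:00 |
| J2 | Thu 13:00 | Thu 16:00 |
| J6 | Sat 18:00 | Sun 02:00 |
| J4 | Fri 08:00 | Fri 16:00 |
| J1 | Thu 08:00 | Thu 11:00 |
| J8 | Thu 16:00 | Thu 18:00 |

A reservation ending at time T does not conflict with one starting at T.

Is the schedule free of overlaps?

Check each pair: they overlap iff neither finishes before the other starts.
Sorted by start: J1, J2, J8, J4, J3, J5, J6, J7.
J2 starts after J1 ends, so nothing later overlaps J1 either.
J8 starts exactly when J2 ends (back-to-back, no overlap), so nothing later overlaps J2 either.
J4 starts after J8 ends, so nothing later overlaps J8 either.
J3 starts before J4 ends → J4 and J3 overlap.
That's a conflict, so the schedule is not conflict-free.

No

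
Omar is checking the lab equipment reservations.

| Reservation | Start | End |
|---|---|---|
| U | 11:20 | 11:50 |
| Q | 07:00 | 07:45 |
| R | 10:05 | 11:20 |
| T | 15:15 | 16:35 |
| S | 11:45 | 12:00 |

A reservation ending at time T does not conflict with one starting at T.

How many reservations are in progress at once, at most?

2

Sort all start/end points and keep a running count:
07:00 start Q → 1
07:45 end Q → 0
10:05 start R → 1
11:20 end R → 0
11:20 start U → 1
11:45 start S → 2
11:50 end U → 1
12:00 end S → 0
15:15 start T → 1
16:35 end T → 0
Peak is 2, at 11:45 (S, U).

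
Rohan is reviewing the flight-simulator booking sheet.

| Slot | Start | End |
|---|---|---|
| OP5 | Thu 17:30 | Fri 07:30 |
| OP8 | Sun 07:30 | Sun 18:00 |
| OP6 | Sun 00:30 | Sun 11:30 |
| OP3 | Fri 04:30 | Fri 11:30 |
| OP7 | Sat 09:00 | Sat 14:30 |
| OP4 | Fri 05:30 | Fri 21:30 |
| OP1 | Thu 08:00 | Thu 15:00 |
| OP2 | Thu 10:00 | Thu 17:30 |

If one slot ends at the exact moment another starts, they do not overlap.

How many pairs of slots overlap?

5

Sorted by start: OP1, OP2, OP5, OP3, OP4, OP7, OP6, OP8.
OP2 starts before OP1 ends → OP1 and OP2 overlap.
OP5 starts after OP1 ends, so nothing later overlaps OP1 either.
OP5 starts exactly when OP2 ends (back-to-back, no overlap), so nothing later overlaps OP2 either.
OP3 starts before OP5 ends → OP5 and OP3 overlap.
OP4 starts before OP5 ends → OP5 and OP4 overlap.
OP7 starts after OP5 ends, so nothing later overlaps OP5 either.
OP4 starts before OP3 ends → OP3 and OP4 overlap.
OP7 starts after OP3 ends, so nothing later overlaps OP3 either.
OP7 starts after OP4 ends, so nothing later overlaps OP4 either.
OP6 starts after OP7 ends, so nothing later overlaps OP7 either.
OP8 starts before OP6 ends → OP6 and OP8 overlap.
Overlapping pairs: OP1 & OP2, OP3 & OP4, OP3 & OP5, OP4 & OP5, OP6 & OP8 — 5 in total.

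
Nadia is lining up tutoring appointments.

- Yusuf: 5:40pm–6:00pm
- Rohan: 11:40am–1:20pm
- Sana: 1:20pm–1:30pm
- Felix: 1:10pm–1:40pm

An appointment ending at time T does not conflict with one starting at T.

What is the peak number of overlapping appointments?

2

Sweep the timeline, counting +1 at each start and −1 at each end (ends before starts at a tie):
11:40am start Rohan → 1
1:10pm start Felix → 2
1:20pm end Rohan → 1
1:20pm start Sana → 2
1:30pm end Sana → 1
1:40pm end Felix → 0
5:40pm start Yusuf → 1
6:00pm end Yusuf → 0
Peak is 2, at 1:10pm (Felix, Rohan).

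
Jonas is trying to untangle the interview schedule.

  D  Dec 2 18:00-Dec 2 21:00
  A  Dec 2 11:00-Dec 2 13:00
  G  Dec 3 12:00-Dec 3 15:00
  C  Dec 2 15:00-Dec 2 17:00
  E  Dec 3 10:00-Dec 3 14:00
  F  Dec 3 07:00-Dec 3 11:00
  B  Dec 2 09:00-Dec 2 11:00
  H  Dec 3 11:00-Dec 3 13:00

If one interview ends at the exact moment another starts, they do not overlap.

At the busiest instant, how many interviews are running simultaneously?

3

Sort all start/end points and keep a running count:
Dec 2 09:00 start B → 1
Dec 2 11:00 end B → 0
Dec 2 11:00 start A → 1
Dec 2 13:00 end A → 0
Dec 2 15:00 start C → 1
Dec 2 17:00 end C → 0
Dec 2 18:00 start D → 1
Dec 2 21:00 end D → 0
Dec 3 07:00 start F → 1
Dec 3 10:00 start E → 2
Dec 3 11:00 end F → 1
Dec 3 11:00 start H → 2
Dec 3 12:00 start G → 3
Dec 3 13:00 end H → 2
Dec 3 14:00 end E → 1
Dec 3 15:00 end G → 0
Peak is 3, at Dec 3 12:00 (E, G, H).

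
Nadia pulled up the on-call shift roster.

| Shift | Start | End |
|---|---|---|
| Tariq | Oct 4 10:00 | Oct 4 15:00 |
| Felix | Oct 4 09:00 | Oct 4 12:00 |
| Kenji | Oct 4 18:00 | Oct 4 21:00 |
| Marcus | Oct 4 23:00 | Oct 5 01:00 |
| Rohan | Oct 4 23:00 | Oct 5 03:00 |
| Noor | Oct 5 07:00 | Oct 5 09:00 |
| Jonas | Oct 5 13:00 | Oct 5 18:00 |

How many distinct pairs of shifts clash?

Sorted by start: Felix, Tariq, Kenji, Marcus, Rohan, Noor, Jonas.
Tariq starts before Felix ends → Felix and Tariq overlap.
Kenji starts after Felix ends — done with Felix.
Kenji starts after Tariq ends — done with Tariq.
Marcus starts after Kenji ends — done with Kenji.
Rohan starts before Marcus ends → Marcus and Rohan overlap.
Noor starts after Marcus ends — done with Marcus.
Noor starts after Rohan ends — done with Rohan.
Jonas starts after Noor ends.
Overlapping pairs: Felix & Tariq, Marcus & Rohan — 2 in total.

2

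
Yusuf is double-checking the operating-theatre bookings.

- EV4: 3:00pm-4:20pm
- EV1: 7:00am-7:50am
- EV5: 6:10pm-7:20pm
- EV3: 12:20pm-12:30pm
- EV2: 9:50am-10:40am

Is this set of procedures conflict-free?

Yes

Two intervals overlap when each starts before the other ends.
Sorted by start: EV1, EV2, EV3, EV4, EV5.
EV2 starts after EV1 ends, so EV1 has no further overlaps.
EV3 starts after EV2 ends, so EV2 has no further overlaps.
EV4 starts after EV3 ends, so EV3 has no further overlaps.
EV5 starts after EV4 ends.
Every pair is clear; the schedule has no overlaps.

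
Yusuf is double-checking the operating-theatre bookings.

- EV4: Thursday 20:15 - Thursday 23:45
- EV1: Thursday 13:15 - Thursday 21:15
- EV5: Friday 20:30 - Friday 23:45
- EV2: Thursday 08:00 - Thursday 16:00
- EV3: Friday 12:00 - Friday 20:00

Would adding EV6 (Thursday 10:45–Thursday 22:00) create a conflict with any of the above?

EV2: starts Thursday 08:00 before EV6 ends Thursday 22:00, and ends Thursday 16:00 after EV6 starts Thursday 10:45 → overlap.
EV1: starts Thursday 13:15 before EV6 ends Thursday 22:00, and ends Thursday 21:15 after EV6 starts Thursday 10:45 → overlap.
EV4: starts Thursday 20:15 before EV6 ends Thursday 22:00, and ends Thursday 23:45 after EV6 starts Thursday 10:45 → overlap.
EV3: starts Friday 12:00 at or after EV6 ends Thursday 22:00 → clear.
EV5: starts Friday 20:30 at or after EV6 ends Thursday 22:00 → clear.
EV6 overlaps EV1, EV2, EV4.

Yes — it overlaps EV1, EV2, EV4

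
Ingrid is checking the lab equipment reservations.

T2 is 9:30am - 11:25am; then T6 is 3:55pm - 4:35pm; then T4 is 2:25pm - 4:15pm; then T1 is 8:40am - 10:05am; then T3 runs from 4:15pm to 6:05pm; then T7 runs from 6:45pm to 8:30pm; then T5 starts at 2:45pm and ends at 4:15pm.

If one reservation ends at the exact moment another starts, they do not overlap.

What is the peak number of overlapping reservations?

3

Sort all start/end points and keep a running count:
8:40am start T1 → 1
9:30am start T2 → 2
10:05am end T1 → 1
11:25am end T2 → 0
2:25pm start T4 → 1
2:45pm start T5 → 2
3:55pm start T6 → 3
4:15pm end T4 → 2
4:15pm end T5 → 1
4:15pm start T3 → 2
4:35pm end T6 → 1
6:05pm end T3 → 0
6:45pm start T7 → 1
8:30pm end T7 → 0
Peak is 3, at 3:55pm (T4, T5, T6).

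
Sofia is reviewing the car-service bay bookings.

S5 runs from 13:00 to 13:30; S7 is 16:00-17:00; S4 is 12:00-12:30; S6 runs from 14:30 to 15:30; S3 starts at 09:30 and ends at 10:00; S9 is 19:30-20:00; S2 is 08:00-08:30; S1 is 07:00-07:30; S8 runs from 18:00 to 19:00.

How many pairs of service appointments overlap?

Check each pair: they overlap iff neither finishes before the other starts.
Sorted by start: S1, S2, S3, S4, S5, S6, S7, S8, S9.
S2 starts after S1 ends; S1 is clear from here.
S3 starts after S2 ends; S2 is clear from here.
S4 starts after S3 ends; S3 is clear from here.
S5 starts after S4 ends; S4 is clear from here.
S6 starts after S5 ends; S5 is clear from here.
S7 starts after S6 ends; S6 is clear from here.
S8 starts after S7 ends; S7 is clear from here.
S9 starts after S8 ends.
No pair overlaps.

0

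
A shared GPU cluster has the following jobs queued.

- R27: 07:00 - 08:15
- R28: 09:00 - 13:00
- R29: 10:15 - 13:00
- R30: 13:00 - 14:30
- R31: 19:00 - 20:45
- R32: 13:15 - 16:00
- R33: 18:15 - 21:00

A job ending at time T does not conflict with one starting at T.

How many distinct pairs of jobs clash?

3

Check each pair: they overlap iff neither finishes before the other starts.
Sorted by start: R27, R28, R29, R30, R32, R33, R31.
R28 starts after R27 ends, so nothing later overlaps R27 either.
R29 starts before R28 ends → R28 and R29 overlap.
R30 starts exactly when R28 ends (back-to-back, no overlap), so nothing later overlaps R28 either.
R30 starts exactly when R29 ends (back-to-back, no overlap), so nothing later overlaps R29 either.
R32 starts before R30 ends → R30 and R32 overlap.
R33 starts after R30 ends, so nothing later overlaps R30 either.
R33 starts after R32 ends, so nothing later overlaps R32 either.
R31 starts before R33 ends → R33 and R31 overlap.
Overlapping pairs: R28 & R29, R30 & R32, R31 & R33 — 3 in total.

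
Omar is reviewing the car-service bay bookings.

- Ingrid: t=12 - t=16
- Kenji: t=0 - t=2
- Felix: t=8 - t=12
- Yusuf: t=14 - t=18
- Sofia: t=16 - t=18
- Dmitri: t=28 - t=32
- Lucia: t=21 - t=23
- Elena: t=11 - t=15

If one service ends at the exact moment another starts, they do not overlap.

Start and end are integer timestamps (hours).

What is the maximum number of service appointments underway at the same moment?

Walk through starts and ends in time order (an end at T is processed before a start at T):
t=0 start Kenji → 1
t=2 end Kenji → 0
t=8 start Felix → 1
t=11 start Elena → 2
t=12 end Felix → 1
t=12 start Ingrid → 2
t=14 start Yusuf → 3
t=15 end Elena → 2
t=16 end Ingrid → 1
t=16 start Sofia → 2
t=18 end Sofia → 1
t=18 end Yusuf → 0
t=21 start Lucia → 1
t=23 end Lucia → 0
t=28 start Dmitri → 1
t=32 end Dmitri → 0
Peak is 3, at t=14 (Elena, Ingrid, Yusuf).

3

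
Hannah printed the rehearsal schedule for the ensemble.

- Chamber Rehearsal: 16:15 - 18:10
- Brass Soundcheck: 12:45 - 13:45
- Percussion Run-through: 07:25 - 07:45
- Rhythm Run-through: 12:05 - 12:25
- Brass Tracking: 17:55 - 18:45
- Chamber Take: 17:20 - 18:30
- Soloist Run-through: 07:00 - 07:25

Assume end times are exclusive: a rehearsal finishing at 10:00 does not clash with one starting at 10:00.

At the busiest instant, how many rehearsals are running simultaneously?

3

Sweep the timeline, counting +1 at each start and −1 at each end (ends before starts at a tie):
07:00 start Soloist Run-through → 1
07:25 end Soloist Run-through → 0
07:25 start Percussion Run-through → 1
07:45 end Percussion Run-through → 0
12:05 start Rhythm Run-through → 1
12:25 end Rhythm Run-through → 0
12:45 start Brass Soundcheck → 1
13:45 end Brass Soundcheck → 0
16:15 start Chamber Rehearsal → 1
17:20 start Chamber Take → 2
17:55 start Brass Tracking → 3
18:10 end Chamber Rehearsal → 2
18:30 end Chamber Take → 1
18:45 end Brass Tracking → 0
Peak is 3, at 17:55 (Brass Tracking, Chamber Rehearsal, Chamber Take).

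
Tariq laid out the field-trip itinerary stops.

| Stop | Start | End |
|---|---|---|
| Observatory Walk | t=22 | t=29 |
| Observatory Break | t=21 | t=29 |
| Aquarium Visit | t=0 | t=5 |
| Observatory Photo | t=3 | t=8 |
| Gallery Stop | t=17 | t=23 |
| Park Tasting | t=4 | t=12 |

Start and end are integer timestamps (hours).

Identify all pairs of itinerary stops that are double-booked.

Sorted by start: Aquarium Visit, Observatory Photo, Park Tasting, Gallery Stop, Observatory Break, Observatory Walk.
Observatory Photo starts before Aquarium Visit ends → Aquarium Visit and Observatory Photo overlap.
Park Tasting starts before Aquarium Visit ends → Aquarium Visit and Park Tasting overlap.
Gallery Stop starts after Aquarium Visit ends, so Aquarium Visit has no further overlaps.
Park Tasting starts before Observatory Photo ends → Observatory Photo and Park Tasting overlap.
Gallery Stop starts after Observatory Photo ends, so Observatory Photo has no further overlaps.
Gallery Stop starts after Park Tasting ends, so Park Tasting has no further overlaps.
Observatory Break starts before Gallery Stop ends → Gallery Stop and Observatory Break overlap.
Observatory Walk starts before Gallery Stop ends → Gallery Stop and Observatory Walk overlap.
Observatory Walk starts before Observatory Break ends → Observatory Break and Observatory Walk overlap.

Aquarium Visit & Observatory Photo, Aquarium Visit & Park Tasting, Gallery Stop & Observatory Break, Gallery Stop & Observatory Walk, Observatory Break & Observatory Walk, Observatory Photo & Park Tasting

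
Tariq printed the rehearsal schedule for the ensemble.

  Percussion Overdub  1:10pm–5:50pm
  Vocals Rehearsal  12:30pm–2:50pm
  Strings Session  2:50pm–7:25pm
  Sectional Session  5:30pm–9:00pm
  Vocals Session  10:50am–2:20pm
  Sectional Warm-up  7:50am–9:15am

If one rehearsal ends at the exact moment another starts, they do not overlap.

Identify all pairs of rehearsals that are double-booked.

Sorted by start: Sectional Warm-up, Vocals Session, Vocals Rehearsal, Percussion Overdub, Strings Session, Sectional Session.
Vocals Session starts after Sectional Warm-up ends, so nothing later overlaps Sectional Warm-up either.
Vocals Rehearsal starts before Vocals Session ends → Vocals Session and Vocals Rehearsal overlap.
Percussion Overdub starts before Vocals Session ends → Vocals Session and Percussion Overdub overlap.
Strings Session starts after Vocals Session ends, so nothing later overlaps Vocals Session either.
Percussion Overdub starts before Vocals Rehearsal ends → Vocals Rehearsal and Percussion Overdub overlap.
Strings Session starts exactly when Vocals Rehearsal ends (back-to-back, no overlap), so nothing later overlaps Vocals Rehearsal either.
Strings Session starts before Percussion Overdub ends → Percussion Overdub and Strings Session overlap.
Sectional Session starts before Percussion Overdub ends → Percussion Overdub and Sectional Session overlap.
Sectional Session starts before Strings Session ends → Strings Session and Sectional Session overlap.

Percussion Overdub & Sectional Session, Percussion Overdub & Strings Session, Percussion Overdub & Vocals Rehearsal, Percussion Overdub & Vocals Session, Sectional Session & Strings Session, Vocals Rehearsal & Vocals Session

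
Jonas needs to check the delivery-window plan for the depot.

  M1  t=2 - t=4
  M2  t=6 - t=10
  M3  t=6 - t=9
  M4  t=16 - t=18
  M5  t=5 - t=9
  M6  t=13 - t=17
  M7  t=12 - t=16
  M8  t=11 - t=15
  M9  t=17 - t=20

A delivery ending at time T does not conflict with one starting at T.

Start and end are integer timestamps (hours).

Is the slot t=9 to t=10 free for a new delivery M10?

M1: ends t=4 at or before M10 starts t=9 → clear.
M5: ends t=9 at or before M10 starts t=9 → clear.
M2: starts t=6 before M10 ends t=10, and ends t=10 after M10 starts t=9 → overlap.
M3: ends t=9 at or before M10 starts t=9 → clear.
M8: starts t=11 at or after M10 ends t=10 → clear.
M7: starts t=12 at or after M10 ends t=10 → clear.
M6: starts t=13 at or after M10 ends t=10 → clear.
M4: starts t=16 at or after M10 ends t=10 → clear.
M9: starts t=17 at or after M10 ends t=10 → clear.
M10 overlaps M2.

No — it overlaps M2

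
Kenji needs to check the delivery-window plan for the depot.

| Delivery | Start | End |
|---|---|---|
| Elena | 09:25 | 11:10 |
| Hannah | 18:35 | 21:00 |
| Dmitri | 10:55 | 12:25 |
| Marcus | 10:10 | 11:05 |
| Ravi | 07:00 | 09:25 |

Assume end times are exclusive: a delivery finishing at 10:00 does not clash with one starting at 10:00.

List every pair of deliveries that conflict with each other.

Dmitri & Elena, Dmitri & Marcus, Elena & Marcus

Check each pair: they overlap iff neither finishes before the other starts.
Sorted by start: Ravi, Elena, Marcus, Dmitri, Hannah.
Elena starts exactly when Ravi ends (back-to-back, no overlap); Ravi is clear from here.
Marcus starts before Elena ends → Elena and Marcus overlap.
Dmitri starts before Elena ends → Elena and Dmitri overlap.
Hannah starts after Elena ends.
Dmitri starts before Marcus ends → Marcus and Dmitri overlap.
Hannah starts after Marcus ends.
Hannah starts after Dmitri ends.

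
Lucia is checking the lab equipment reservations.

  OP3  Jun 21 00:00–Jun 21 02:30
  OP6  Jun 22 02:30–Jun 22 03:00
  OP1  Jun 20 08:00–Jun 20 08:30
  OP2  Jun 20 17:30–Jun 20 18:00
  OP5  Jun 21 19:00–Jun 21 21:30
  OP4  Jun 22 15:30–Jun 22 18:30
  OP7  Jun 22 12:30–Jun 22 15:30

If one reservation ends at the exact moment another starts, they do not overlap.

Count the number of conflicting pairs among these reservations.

0

Sorted by start: OP1, OP2, OP3, OP5, OP6, OP7, OP4.
OP2 starts after OP1 ends, so OP1 has no further overlaps.
OP3 starts after OP2 ends, so OP2 has no further overlaps.
OP5 starts after OP3 ends, so OP3 has no further overlaps.
OP6 starts after OP5 ends, so OP5 has no further overlaps.
OP7 starts after OP6 ends, so OP6 has no further overlaps.
OP4 starts exactly when OP7 ends (back-to-back, no overlap).
No pair overlaps.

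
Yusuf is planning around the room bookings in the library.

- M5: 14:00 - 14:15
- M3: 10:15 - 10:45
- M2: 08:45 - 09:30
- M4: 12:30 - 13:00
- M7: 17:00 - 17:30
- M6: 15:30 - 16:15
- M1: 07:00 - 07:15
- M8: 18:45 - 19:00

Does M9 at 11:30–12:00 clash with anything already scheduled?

M1: ends 07:15 at or before M9 starts 11:30 → clear.
M2: ends 09:30 at or before M9 starts 11:30 → clear.
M3: ends 10:45 at or before M9 starts 11:30 → clear.
M4: starts 12:30 at or after M9 ends 12:00 → clear.
M5: starts 14:00 at or after M9 ends 12:00 → clear.
M6: starts 15:30 at or after M9 ends 12:00 → clear.
M7: starts 17:00 at or after M9 ends 12:00 → clear.
M8: starts 18:45 at or after M9 ends 12:00 → clear.

No — it doesn't clash with anything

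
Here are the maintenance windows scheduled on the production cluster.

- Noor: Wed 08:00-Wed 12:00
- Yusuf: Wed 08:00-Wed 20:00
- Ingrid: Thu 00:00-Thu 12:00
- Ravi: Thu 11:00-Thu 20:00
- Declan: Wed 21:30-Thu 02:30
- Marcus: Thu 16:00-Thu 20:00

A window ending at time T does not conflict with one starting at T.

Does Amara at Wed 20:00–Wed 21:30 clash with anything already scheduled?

Noor: ends Wed 12:00 at or before Amara starts Wed 20:00 → clear.
Yusuf: ends Wed 20:00 at or before Amara starts Wed 20:00 → clear.
Declan: starts Wed 21:30 at or after Amara ends Wed 21:30 → clear.
Ingrid: starts Thu 00:00 at or after Amara ends Wed 21:30 → clear.
Ravi: starts Thu 11:00 at or after Amara ends Wed 21:30 → clear.
Marcus: starts Thu 16:00 at or after Amara ends Wed 21:30 → clear.

No — it doesn't clash with anything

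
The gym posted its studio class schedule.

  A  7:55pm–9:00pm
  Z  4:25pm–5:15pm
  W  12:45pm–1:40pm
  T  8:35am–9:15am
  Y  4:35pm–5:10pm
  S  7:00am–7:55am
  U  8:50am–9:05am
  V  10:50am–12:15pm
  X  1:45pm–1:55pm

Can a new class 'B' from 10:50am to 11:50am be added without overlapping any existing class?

S: ends 7:55am at or before B starts 10:50am → clear.
T: ends 9:15am at or before B starts 10:50am → clear.
U: ends 9:05am at or before B starts 10:50am → clear.
V: starts 10:50am before B ends 11:50am, and ends 12:15pm after B starts 10:50am → overlap.
W: starts 12:45pm at or after B ends 11:50am → clear.
X: starts 1:45pm at or after B ends 11:50am → clear.
Z: starts 4:25pm at or after B ends 11:50am → clear.
Y: starts 4:35pm at or after B ends 11:50am → clear.
A: starts 7:55pm at or after B ends 11:50am → clear.
B overlaps V.

No — it overlaps V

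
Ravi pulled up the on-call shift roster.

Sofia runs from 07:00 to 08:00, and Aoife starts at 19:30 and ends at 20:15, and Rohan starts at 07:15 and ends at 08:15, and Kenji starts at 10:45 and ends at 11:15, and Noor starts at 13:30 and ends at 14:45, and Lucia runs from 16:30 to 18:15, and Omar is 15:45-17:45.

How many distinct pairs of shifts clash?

2

Sorted by start: Sofia, Rohan, Kenji, Noor, Omar, Lucia, Aoife.
Rohan starts before Sofia ends → Sofia and Rohan overlap.
Kenji starts after Sofia ends; Sofia is clear from here.
Kenji starts after Rohan ends; Rohan is clear from here.
Noor starts after Kenji ends; Kenji is clear from here.
Omar starts after Noor ends; Noor is clear from here.
Lucia starts before Omar ends → Omar and Lucia overlap.
Aoife starts after Omar ends.
Aoife starts after Lucia ends.
Overlapping pairs: Lucia & Omar, Rohan & Sofia — 2 in total.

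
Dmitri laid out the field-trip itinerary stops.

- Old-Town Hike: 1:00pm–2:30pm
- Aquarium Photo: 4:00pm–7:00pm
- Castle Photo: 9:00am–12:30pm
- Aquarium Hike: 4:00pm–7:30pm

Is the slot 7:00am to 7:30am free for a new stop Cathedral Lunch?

Yes — the slot is free

Castle Photo: starts 9:00am at or after Cathedral Lunch ends 7:30am → clear.
Old-Town Hike: starts 1:00pm at or after Cathedral Lunch ends 7:30am → clear.
Aquarium Hike: starts 4:00pm at or after Cathedral Lunch ends 7:30am → clear.
Aquarium Photo: starts 4:00pm at or after Cathedral Lunch ends 7:30am → clear.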